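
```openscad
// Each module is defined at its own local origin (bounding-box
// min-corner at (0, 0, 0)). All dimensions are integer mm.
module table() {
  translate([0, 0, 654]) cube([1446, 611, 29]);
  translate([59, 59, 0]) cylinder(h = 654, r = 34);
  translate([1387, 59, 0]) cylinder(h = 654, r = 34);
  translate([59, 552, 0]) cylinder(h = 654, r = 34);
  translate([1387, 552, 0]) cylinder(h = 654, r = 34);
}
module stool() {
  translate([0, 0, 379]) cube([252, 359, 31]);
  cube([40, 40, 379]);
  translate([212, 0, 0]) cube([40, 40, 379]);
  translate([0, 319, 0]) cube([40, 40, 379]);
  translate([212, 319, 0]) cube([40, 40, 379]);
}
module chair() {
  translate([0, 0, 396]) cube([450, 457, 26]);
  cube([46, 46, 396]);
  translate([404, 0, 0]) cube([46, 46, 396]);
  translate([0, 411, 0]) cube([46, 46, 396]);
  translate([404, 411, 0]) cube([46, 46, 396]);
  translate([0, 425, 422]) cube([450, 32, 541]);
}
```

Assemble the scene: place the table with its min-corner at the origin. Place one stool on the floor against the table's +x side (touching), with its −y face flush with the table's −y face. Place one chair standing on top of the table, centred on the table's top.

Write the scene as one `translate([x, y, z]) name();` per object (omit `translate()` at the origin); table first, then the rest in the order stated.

table();
translate([1446, 0, 0]) stool();
translate([498, 77, 683]) chair();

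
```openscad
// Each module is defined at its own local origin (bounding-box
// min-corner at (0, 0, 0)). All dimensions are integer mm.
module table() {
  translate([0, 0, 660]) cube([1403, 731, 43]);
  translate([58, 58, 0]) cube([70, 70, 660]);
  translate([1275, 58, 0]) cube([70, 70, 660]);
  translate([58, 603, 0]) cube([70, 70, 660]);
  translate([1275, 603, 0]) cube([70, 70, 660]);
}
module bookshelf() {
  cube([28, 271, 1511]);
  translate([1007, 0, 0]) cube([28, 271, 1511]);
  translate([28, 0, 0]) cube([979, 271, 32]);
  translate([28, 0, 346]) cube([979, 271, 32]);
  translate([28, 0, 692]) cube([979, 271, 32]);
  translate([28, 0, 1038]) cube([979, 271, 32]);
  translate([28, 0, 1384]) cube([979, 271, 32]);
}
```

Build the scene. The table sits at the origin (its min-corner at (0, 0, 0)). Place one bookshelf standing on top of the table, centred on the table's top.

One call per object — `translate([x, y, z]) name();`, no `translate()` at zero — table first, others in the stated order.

table();
translate([184, 230, 703]) bookshelf();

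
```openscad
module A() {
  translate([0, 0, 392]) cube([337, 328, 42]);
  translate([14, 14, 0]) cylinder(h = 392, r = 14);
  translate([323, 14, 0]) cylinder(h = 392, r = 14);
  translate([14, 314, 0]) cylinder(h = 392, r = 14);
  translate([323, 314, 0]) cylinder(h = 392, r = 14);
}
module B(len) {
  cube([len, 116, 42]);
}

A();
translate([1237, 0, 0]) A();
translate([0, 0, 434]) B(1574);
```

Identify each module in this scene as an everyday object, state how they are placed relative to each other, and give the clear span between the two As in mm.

Second stool starts at x = 1237; first ends at x = 337; clear span = 1237 − 337 = 900 mm.

A is a stool. B is a beam. A beam spans the tops of two stools. The clear span between the two stools is 900 mm.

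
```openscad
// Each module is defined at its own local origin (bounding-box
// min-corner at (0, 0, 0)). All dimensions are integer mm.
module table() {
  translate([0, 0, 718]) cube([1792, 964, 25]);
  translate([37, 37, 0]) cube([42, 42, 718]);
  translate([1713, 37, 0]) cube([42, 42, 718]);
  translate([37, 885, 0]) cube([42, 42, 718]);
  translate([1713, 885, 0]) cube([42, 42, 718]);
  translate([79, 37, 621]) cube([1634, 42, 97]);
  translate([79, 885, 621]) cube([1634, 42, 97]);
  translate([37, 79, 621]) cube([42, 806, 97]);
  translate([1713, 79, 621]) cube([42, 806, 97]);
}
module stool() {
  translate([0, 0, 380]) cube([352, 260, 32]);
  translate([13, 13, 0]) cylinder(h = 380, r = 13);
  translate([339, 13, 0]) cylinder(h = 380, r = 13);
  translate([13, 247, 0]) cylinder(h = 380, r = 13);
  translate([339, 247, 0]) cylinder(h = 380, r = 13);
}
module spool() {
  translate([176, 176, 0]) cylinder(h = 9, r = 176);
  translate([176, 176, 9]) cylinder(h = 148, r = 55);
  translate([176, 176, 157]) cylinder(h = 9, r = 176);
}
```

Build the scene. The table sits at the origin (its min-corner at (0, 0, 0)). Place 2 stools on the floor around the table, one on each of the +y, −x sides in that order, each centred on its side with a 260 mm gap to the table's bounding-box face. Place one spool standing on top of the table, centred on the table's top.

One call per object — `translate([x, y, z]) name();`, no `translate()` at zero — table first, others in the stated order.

table();
translate([720, 1224, 0]) stool();
translate([-612, 352, 0]) stool();
translate([720, 306, 743]) spool();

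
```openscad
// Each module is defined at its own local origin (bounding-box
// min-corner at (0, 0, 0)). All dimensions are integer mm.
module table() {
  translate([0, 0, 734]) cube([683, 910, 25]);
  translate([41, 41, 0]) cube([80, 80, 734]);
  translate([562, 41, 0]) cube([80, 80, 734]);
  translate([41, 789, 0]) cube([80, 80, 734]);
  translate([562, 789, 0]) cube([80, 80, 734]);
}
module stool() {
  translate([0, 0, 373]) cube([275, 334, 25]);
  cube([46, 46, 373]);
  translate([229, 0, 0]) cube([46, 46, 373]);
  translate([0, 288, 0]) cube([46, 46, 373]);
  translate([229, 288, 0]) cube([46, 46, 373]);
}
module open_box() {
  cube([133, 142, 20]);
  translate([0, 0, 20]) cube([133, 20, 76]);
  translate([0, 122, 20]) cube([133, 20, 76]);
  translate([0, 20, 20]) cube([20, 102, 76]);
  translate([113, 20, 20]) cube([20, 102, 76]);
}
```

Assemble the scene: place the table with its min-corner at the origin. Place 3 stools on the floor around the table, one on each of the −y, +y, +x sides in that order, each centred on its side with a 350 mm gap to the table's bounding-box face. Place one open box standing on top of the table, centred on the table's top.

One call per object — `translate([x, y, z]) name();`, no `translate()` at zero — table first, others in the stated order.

table();
translate([204, -684, 0]) stool();
translate([204, 1260, 0]) stool();
translate([1033, 288, 0]) stool();
translate([275, 384, 759]) open_box();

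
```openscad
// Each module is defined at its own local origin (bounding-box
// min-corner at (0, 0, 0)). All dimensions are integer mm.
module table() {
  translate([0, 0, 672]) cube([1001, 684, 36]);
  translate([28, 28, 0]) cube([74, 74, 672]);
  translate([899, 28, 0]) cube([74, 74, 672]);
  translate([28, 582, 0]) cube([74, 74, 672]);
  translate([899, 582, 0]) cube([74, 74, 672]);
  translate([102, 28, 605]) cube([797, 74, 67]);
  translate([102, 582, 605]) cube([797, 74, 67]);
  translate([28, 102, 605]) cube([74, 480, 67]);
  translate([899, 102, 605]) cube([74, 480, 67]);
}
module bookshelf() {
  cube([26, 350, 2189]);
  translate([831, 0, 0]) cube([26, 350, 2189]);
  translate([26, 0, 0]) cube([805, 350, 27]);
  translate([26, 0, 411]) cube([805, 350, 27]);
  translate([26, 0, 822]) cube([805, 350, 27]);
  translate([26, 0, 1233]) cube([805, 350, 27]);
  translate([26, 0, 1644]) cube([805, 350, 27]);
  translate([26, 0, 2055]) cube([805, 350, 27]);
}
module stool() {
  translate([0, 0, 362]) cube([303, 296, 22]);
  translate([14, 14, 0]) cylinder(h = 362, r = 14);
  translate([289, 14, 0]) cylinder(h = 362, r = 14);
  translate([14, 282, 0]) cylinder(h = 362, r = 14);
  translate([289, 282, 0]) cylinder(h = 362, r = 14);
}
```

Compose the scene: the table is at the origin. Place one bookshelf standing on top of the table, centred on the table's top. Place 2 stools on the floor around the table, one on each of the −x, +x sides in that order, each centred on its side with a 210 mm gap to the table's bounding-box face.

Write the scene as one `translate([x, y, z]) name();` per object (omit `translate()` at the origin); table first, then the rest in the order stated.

table();
translate([72, 167, 708]) bookshelf();
translate([-513, 194, 0]) stool();
translate([1211, 194, 0]) stool();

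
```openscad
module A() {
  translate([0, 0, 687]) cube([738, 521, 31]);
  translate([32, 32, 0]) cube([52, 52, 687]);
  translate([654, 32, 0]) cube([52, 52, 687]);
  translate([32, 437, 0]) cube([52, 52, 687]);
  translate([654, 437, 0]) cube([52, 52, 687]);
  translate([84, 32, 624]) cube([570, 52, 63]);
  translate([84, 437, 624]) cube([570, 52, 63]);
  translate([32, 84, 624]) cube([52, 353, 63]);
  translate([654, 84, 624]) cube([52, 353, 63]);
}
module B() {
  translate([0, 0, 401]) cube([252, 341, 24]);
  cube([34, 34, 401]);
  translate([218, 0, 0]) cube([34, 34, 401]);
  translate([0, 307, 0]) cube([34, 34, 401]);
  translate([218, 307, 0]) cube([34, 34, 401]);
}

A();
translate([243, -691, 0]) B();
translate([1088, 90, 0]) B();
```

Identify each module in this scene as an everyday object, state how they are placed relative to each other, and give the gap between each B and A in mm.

A is a table. B is a stool. Two stools sit around the table at the −y, +x sides. The gap between each stool and the table is 350 mm.

Each stool's nearest face is 350 mm from the table's bounding box.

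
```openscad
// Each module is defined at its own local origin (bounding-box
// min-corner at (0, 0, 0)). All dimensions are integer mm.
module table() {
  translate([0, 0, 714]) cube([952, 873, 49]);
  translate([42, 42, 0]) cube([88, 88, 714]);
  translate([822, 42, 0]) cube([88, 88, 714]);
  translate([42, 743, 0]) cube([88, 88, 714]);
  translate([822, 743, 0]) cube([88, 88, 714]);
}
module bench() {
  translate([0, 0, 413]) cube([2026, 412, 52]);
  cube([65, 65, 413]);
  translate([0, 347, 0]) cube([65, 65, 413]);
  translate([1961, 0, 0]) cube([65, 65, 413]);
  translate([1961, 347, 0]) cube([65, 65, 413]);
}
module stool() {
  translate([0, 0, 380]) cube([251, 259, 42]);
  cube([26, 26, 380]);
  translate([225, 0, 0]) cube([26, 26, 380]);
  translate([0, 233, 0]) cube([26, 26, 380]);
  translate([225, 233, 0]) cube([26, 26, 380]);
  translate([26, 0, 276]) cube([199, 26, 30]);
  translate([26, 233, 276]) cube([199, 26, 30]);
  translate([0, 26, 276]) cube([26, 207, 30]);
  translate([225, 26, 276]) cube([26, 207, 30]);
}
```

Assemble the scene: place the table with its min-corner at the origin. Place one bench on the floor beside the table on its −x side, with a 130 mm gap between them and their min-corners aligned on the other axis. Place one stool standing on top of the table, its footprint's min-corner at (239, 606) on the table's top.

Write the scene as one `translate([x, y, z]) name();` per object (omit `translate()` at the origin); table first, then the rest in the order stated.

table();
translate([-2156, 0, 0]) bench();
translate([239, 606, 763]) stool();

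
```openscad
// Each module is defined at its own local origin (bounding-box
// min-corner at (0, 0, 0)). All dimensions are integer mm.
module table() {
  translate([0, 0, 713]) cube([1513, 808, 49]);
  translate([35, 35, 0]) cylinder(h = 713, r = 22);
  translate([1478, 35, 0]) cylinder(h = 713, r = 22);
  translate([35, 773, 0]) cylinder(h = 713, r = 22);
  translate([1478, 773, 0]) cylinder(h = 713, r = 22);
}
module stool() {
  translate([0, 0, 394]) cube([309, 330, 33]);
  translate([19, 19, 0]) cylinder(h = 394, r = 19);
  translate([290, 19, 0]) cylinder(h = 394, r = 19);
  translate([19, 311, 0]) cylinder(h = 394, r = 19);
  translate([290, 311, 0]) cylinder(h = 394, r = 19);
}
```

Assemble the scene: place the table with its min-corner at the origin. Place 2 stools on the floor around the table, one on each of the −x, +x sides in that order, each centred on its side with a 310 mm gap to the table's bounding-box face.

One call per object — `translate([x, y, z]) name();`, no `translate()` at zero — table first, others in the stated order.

table();
translate([-619, 239, 0]) stool();
translate([1823, 239, 0]) stool();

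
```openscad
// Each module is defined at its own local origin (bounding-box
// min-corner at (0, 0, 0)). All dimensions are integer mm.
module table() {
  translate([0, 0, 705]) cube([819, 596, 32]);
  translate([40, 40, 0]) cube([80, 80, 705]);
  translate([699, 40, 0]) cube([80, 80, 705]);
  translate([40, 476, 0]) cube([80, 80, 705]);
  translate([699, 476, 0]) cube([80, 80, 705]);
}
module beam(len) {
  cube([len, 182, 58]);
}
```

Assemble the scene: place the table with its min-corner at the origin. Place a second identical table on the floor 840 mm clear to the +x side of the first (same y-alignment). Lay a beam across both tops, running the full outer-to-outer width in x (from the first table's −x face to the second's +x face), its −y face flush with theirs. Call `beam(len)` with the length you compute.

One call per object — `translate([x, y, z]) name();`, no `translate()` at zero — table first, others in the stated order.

table();
translate([1659, 0, 0]) table();
translate([0, 0, 737]) beam(2478);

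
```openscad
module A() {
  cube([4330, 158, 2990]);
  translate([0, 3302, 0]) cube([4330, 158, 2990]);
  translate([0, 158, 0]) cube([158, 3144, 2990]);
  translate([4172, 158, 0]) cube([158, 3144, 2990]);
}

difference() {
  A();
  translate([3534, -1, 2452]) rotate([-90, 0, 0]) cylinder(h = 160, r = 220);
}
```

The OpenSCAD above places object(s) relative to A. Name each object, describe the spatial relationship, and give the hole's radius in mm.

A is a house frame. The house frame has a circular hole through its front wall. The hole's radius is 220 mm.

The subtracted cylinder has r = 220 mm.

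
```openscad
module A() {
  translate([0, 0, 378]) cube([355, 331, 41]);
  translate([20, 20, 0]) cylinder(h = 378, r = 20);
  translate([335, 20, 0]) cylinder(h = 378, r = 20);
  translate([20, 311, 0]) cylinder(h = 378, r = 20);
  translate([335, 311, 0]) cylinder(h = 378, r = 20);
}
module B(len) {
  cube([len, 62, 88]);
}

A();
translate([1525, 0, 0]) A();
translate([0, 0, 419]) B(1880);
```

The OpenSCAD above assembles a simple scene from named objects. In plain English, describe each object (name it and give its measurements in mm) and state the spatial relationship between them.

A is a simple wooden stool: a rectangular seat 355 mm (x) by 331 mm (y), 41 mm thick, top face at z = 419 mm, on four round legs, each 40 mm in diameter. The legs rest on z = 0, each leg's axis is inset half a diameter from the nearest pair of seat edges (so the leg's bounding box is flush with the corner).

B is a rectangular beam 1880 mm long (x), 62 mm deep (y), 88 mm thick (z).

The beam spans the tops of two stools placed 1170 mm apart, resting at z = 419 mm.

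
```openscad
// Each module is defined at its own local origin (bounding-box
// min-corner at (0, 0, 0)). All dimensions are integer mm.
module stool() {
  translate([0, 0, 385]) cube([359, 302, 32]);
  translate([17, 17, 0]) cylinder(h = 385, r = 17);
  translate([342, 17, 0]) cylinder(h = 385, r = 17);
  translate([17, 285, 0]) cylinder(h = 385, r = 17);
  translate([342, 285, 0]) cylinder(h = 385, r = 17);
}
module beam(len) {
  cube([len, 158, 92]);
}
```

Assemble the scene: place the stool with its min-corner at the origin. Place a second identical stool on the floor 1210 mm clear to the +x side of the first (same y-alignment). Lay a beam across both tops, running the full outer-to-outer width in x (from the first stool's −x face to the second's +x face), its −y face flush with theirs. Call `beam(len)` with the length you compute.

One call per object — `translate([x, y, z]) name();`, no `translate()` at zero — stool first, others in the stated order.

stool();
translate([1569, 0, 0]) stool();
translate([0, 0, 417]) beam(1928);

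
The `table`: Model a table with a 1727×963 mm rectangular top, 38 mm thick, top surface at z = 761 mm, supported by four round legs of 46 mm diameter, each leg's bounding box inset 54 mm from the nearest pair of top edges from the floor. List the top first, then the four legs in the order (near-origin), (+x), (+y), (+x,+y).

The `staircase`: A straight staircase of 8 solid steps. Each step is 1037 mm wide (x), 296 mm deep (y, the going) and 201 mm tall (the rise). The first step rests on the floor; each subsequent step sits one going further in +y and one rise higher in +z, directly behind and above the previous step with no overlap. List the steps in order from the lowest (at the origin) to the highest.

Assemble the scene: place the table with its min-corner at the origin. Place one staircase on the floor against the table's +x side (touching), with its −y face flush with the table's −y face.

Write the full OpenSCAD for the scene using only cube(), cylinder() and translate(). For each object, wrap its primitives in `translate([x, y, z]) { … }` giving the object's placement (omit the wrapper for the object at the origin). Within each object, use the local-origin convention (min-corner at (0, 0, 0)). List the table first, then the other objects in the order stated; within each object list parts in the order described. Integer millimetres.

translate([0, 0, 723]) cube([1727, 963, 38]);
translate([77, 77, 0]) cylinder(h = 723, r = 23);
translate([1650, 77, 0]) cylinder(h = 723, r = 23);
translate([77, 886, 0]) cylinder(h = 723, r = 23);
translate([1650, 886, 0]) cylinder(h = 723, r = 23);
translate([1727, 0, 0]) {
  cube([1037, 296, 201]);
  translate([0, 296, 201]) cube([1037, 296, 201]);
  translate([0, 592, 402]) cube([1037, 296, 201]);
  translate([0, 888, 603]) cube([1037, 296, 201]);
  translate([0, 1184, 804]) cube([1037, 296, 201]);
  translate([0, 1480, 1005]) cube([1037, 296, 201]);
  translate([0, 1776, 1206]) cube([1037, 296, 201]);
  translate([0, 2072, 1407]) cube([1037, 296, 201]);
}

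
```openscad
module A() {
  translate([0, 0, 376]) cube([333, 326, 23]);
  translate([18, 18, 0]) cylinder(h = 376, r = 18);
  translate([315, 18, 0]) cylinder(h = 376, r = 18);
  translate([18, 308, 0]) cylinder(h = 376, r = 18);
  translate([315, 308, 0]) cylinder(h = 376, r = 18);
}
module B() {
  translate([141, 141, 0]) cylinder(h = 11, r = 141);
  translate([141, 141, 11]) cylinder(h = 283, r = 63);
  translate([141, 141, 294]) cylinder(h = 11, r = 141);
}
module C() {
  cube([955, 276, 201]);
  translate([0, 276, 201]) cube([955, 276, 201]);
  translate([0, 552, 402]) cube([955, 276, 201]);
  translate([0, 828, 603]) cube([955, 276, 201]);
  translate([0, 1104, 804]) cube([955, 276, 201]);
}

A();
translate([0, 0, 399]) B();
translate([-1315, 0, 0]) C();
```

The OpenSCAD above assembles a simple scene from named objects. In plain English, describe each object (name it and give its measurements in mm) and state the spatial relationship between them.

A is a four-legged stool. The seat is a 333×326×23 mm slab whose top surface is at z = 399 mm; four round legs, each 36 mm in diameter, run from the floor (z = 0) to the underside of the seat, each leg's axis is inset half a diameter from the nearest pair of seat edges (so the leg's bounding box is flush with the corner).

B is a spool: two coaxial disc flanges of radius 141 mm and thickness 11 mm, joined by a core cylinder of radius 63 mm and height 283 mm. The lower flange rests on z = 0 and the three cylinders share a vertical axis.

C is a run of 5 identical solid stair steps. Each tread is 955×276 mm and each step block is 201 mm high. Step 1 rests on the floor; step k is offset from step 1 by (k−1)×276 mm in y and (k−1)×201 mm in z.

The spool is on top of the stool. The staircase is on the floor beside the stool on its −x side.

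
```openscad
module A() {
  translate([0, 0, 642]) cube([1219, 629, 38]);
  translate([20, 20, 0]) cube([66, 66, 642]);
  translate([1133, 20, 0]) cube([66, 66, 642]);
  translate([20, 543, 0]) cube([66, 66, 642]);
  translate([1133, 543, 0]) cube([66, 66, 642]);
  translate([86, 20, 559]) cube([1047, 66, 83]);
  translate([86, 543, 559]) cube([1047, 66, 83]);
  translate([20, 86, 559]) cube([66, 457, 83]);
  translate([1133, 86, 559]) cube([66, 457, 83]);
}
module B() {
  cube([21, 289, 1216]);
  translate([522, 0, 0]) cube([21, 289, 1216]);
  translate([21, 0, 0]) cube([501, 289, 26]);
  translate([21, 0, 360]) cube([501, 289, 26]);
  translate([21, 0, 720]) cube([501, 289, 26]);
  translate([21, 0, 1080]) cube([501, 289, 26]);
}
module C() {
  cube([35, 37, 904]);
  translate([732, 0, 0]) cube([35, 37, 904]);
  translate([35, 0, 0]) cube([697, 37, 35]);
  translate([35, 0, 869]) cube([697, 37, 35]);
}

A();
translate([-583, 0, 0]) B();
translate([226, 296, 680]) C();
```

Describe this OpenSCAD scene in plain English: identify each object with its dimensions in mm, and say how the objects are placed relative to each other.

A is a rectangular dining table. The top is 1219×629×38 mm with its upper surface at z = 680 mm. It stands on four 66×66 mm square legs, each inset 20 mm from the nearest pair of top edges, running from the floor to the underside of the top. Four apron rails, 66 mm thick and 83 mm tall, run between adjacent legs with their top edges flush with the underside of the top and their outer faces flush with the legs' outer faces.

B is a bookshelf 543 mm wide overall, 289 mm deep and 1216 mm tall. The two sides are 21 mm thick vertical panels. 4 horizontal shelves of 26 mm thickness span between the inner faces of the sides; the lowest shelf sits on the floor and shelves are stacked with a clear vertical gap of 334 mm between each pair.

C is a picture frame with a 697×834 mm rectangular opening (x by z) and a uniform 35 mm border on every side. Frame depth is 37 mm along y. It is built from two vertical stiles running the full outside height and two horizontal rails spanning the gap between the stiles.

The bookshelf is on the floor beside the table on its −x side. The picture frame is on top of the table, centred.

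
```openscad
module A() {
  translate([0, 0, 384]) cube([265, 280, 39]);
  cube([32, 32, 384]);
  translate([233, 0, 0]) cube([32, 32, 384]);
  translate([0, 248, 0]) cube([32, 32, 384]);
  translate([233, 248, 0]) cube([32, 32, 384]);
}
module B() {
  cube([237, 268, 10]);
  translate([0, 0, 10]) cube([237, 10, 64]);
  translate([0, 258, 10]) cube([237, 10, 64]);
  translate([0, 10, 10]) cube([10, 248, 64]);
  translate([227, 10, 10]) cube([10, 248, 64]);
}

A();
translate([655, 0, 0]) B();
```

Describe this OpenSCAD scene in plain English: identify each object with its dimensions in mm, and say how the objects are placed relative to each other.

A is a four-legged stool. The seat is a 265×280×39 mm slab whose top surface is at z = 423 mm; four square legs, each 32×32 mm in cross-section, run from the floor (z = 0) to the underside of the seat, each flush with a corner of the seat.

B is an open storage box with external size 237×268×74 mm and wall thickness 10 mm (the base is also 10 mm thick). The base covers the whole footprint; the four walls stand on the base, with the y-facing walls full-width and the x-facing walls fitting between their inner faces.

The open box is on the floor beside the stool on its +x side.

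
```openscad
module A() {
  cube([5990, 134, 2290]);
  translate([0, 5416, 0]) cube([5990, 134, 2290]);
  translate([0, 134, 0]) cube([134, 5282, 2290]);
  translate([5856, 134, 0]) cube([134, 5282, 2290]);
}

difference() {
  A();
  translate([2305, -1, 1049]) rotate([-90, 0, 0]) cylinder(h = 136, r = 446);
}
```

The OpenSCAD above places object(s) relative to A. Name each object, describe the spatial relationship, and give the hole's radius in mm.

The subtracted cylinder has r = 446 mm.

A is a house frame. The house frame has a circular hole through its front wall. The hole's radius is 446 mm.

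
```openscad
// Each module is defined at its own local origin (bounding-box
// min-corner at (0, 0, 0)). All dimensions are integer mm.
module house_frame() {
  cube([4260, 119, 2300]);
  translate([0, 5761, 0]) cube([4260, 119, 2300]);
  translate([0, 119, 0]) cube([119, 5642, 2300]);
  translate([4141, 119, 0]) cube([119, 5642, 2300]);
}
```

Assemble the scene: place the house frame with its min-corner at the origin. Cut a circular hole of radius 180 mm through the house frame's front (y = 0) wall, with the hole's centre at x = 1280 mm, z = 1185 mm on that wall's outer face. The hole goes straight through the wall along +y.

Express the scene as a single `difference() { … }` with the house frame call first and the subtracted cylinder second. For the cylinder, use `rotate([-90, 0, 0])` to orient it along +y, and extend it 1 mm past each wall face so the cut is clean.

difference() {
  house_frame();
  translate([1280, -1, 1185]) rotate([-90, 0, 0]) cylinder(h = 121, r = 180);
}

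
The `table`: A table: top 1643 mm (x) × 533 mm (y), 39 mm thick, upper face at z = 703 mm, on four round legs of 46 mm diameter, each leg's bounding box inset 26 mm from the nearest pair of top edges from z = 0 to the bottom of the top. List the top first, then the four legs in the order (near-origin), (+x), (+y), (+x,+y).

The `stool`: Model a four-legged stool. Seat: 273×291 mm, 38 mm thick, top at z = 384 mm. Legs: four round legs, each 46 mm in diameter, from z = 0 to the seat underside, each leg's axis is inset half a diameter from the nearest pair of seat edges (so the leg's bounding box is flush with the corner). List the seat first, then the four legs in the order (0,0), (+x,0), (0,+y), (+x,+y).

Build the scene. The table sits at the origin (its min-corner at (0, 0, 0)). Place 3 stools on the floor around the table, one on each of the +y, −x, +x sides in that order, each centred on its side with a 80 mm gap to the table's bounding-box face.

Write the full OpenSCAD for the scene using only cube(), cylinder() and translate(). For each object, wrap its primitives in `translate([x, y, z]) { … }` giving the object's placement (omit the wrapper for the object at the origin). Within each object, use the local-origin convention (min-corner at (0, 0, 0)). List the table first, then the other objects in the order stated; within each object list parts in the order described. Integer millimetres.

translate([0, 0, 664]) cube([1643, 533, 39]);
translate([49, 49, 0]) cylinder(h = 664, r = 23);
translate([1594, 49, 0]) cylinder(h = 664, r = 23);
translate([49, 484, 0]) cylinder(h = 664, r = 23);
translate([1594, 484, 0]) cylinder(h = 664, r = 23);
translate([685, 613, 0]) {
  translate([0, 0, 346]) cube([273, 291, 38]);
  translate([23, 23, 0]) cylinder(h = 346, r = 23);
  translate([250, 23, 0]) cylinder(h = 346, r = 23);
  translate([23, 268, 0]) cylinder(h = 346, r = 23);
  translate([250, 268, 0]) cylinder(h = 346, r = 23);
}
translate([-353, 121, 0]) {
  translate([0, 0, 346]) cube([273, 291, 38]);
  translate([23, 23, 0]) cylinder(h = 346, r = 23);
  translate([250, 23, 0]) cylinder(h = 346, r = 23);
  translate([23, 268, 0]) cylinder(h = 346, r = 23);
  translate([250, 268, 0]) cylinder(h = 346, r = 23);
}
translate([1723, 121, 0]) {
  translate([0, 0, 346]) cube([273, 291, 38]);
  translate([23, 23, 0]) cylinder(h = 346, r = 23);
  translate([250, 23, 0]) cylinder(h = 346, r = 23);
  translate([23, 268, 0]) cylinder(h = 346, r = 23);
  translate([250, 268, 0]) cylinder(h = 346, r = 23);
}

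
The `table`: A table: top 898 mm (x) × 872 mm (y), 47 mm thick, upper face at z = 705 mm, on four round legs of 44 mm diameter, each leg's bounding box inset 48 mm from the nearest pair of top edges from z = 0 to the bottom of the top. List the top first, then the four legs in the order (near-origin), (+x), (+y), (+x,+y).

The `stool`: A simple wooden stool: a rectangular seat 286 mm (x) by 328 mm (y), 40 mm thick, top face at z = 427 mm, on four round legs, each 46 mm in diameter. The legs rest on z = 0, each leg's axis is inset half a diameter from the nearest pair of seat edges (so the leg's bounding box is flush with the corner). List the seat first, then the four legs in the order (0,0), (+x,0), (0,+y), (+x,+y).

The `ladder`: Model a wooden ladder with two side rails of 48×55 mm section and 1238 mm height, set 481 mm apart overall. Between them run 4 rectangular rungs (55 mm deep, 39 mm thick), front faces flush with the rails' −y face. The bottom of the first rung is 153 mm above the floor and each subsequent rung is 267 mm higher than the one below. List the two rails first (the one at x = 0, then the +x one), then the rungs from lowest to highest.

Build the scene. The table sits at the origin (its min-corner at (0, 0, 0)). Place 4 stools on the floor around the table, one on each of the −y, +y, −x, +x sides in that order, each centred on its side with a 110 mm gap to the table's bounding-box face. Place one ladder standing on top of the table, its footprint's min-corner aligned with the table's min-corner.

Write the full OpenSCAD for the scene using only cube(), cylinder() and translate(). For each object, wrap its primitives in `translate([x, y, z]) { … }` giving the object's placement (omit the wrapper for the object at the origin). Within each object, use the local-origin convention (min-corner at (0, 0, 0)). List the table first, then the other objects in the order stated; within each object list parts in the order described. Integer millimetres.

translate([0, 0, 658]) cube([898, 872, 47]);
translate([70, 70, 0]) cylinder(h = 658, r = 22);
translate([828, 70, 0]) cylinder(h = 658, r = 22);
translate([70, 802, 0]) cylinder(h = 658, r = 22);
translate([828, 802, 0]) cylinder(h = 658, r = 22);
translate([306, -438, 0]) {
  translate([0, 0, 387]) cube([286, 328, 40]);
  translate([23, 23, 0]) cylinder(h = 387, r = 23);
  translate([263, 23, 0]) cylinder(h = 387, r = 23);
  translate([23, 305, 0]) cylinder(h = 387, r = 23);
  translate([263, 305, 0]) cylinder(h = 387, r = 23);
}
translate([306, 982, 0]) {
  translate([0, 0, 387]) cube([286, 328, 40]);
  translate([23, 23, 0]) cylinder(h = 387, r = 23);
  translate([263, 23, 0]) cylinder(h = 387, r = 23);
  translate([23, 305, 0]) cylinder(h = 387, r = 23);
  translate([263, 305, 0]) cylinder(h = 387, r = 23);
}
translate([-396, 272, 0]) {
  translate([0, 0, 387]) cube([286, 328, 40]);
  translate([23, 23, 0]) cylinder(h = 387, r = 23);
  translate([263, 23, 0]) cylinder(h = 387, r = 23);
  translate([23, 305, 0]) cylinder(h = 387, r = 23);
  translate([263, 305, 0]) cylinder(h = 387, r = 23);
}
translate([1008, 272, 0]) {
  translate([0, 0, 387]) cube([286, 328, 40]);
  translate([23, 23, 0]) cylinder(h = 387, r = 23);
  translate([263, 23, 0]) cylinder(h = 387, r = 23);
  translate([23, 305, 0]) cylinder(h = 387, r = 23);
  translate([263, 305, 0]) cylinder(h = 387, r = 23);
}
translate([0, 0, 705]) {
  cube([48, 55, 1238]);
  translate([433, 0, 0]) cube([48, 55, 1238]);
  translate([48, 0, 153]) cube([385, 55, 39]);
  translate([48, 0, 420]) cube([385, 55, 39]);
  translate([48, 0, 687]) cube([385, 55, 39]);
  translate([48, 0, 954]) cube([385, 55, 39]);
}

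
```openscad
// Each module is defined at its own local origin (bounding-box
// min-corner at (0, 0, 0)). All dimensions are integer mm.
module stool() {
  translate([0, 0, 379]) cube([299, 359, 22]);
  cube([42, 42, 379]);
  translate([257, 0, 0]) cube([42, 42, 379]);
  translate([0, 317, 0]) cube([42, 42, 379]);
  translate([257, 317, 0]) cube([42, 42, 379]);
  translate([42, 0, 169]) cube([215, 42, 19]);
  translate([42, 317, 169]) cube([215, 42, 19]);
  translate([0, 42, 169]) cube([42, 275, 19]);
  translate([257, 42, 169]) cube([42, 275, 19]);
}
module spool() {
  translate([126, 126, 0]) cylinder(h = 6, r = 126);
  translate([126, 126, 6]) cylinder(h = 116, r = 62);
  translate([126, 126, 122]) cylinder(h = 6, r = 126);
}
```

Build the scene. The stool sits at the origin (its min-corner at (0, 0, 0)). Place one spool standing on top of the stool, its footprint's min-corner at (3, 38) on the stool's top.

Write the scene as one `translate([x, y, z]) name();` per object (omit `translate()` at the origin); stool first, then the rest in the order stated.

stool();
translate([3, 38, 401]) spool();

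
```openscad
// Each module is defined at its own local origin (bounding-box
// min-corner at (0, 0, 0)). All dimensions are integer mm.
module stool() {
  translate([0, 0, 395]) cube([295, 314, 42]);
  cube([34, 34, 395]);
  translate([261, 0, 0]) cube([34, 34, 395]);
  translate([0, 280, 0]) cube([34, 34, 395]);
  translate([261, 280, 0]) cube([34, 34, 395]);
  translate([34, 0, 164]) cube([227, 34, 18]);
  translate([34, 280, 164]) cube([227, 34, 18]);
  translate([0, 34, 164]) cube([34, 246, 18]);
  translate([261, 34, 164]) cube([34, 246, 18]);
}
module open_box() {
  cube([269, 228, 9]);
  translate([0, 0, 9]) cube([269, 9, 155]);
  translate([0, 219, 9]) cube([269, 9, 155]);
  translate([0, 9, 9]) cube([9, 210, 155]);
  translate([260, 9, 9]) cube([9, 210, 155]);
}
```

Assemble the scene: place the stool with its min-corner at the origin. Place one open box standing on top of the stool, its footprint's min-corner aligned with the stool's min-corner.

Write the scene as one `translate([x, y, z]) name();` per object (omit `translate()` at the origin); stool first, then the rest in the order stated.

stool();
translate([0, 0, 437]) open_box();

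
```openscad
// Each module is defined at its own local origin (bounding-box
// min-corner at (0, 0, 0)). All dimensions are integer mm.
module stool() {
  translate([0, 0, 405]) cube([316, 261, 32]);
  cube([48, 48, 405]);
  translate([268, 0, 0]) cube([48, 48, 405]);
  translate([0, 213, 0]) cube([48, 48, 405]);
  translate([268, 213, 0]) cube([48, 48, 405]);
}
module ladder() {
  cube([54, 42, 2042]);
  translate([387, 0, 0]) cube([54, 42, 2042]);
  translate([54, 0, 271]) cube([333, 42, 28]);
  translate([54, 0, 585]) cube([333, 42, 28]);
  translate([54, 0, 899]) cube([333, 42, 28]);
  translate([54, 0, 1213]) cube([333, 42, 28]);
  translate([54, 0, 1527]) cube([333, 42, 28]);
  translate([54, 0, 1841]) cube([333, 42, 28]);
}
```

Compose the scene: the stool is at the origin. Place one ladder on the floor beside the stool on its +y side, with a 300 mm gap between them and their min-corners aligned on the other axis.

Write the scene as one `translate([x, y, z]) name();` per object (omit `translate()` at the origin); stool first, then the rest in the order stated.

stool();
translate([0, 561, 0]) ladder();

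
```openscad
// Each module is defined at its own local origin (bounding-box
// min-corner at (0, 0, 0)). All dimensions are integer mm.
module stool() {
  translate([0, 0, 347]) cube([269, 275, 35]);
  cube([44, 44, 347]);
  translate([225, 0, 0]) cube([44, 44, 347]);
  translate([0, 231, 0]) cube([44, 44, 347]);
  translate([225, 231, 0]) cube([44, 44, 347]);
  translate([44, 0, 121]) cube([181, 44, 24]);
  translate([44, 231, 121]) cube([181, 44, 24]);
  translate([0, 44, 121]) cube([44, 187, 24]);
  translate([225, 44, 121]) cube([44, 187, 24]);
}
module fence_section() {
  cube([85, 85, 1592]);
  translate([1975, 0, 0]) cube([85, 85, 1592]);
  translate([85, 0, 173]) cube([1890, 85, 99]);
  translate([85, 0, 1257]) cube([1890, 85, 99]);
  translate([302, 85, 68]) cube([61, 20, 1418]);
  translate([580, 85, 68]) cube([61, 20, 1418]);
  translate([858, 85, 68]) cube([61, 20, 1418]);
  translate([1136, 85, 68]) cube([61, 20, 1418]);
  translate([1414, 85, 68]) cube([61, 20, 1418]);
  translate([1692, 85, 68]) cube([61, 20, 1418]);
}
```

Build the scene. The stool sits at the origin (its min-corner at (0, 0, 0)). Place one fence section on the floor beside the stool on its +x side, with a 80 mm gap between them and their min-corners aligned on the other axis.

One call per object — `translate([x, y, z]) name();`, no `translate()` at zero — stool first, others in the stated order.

stool();
translate([349, 0, 0]) fence_section();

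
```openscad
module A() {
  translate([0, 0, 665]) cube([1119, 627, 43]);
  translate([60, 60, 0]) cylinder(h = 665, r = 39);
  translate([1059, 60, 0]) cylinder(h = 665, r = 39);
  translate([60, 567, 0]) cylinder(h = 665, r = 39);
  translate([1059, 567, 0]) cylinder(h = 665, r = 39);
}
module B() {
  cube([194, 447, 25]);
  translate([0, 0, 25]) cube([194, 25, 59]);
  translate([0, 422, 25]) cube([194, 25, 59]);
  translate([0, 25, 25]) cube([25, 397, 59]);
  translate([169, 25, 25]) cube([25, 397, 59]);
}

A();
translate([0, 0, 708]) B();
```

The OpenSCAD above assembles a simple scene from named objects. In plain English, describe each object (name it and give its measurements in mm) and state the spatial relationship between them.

A is a table with a 1119×627 mm rectangular top, 43 mm thick, top surface at z = 708 mm, supported by four round legs of 78 mm diameter, each leg's bounding box inset 21 mm from the nearest pair of top edges, running from the floor.

B is an open storage box with external size 194×447×84 mm and wall thickness 25 mm (the base is also 25 mm thick). The base covers the whole footprint; the four walls stand on the base, with the y-facing walls full-width and the x-facing walls fitting between their inner faces.

The open box is on top of the table.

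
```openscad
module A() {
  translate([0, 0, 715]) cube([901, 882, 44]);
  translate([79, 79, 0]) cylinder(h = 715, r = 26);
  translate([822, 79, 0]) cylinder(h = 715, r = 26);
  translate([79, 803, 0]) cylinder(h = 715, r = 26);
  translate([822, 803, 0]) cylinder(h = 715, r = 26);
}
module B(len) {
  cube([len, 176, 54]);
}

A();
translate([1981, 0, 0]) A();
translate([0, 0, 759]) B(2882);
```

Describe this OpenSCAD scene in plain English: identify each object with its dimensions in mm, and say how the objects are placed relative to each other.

A is a table with a 901×882 mm rectangular top, 44 mm thick, top surface at z = 759 mm, supported by four round legs of 52 mm diameter, each leg's bounding box inset 53 mm from the nearest pair of top edges, running from the floor.

B is a rectangular beam 2882 mm long (x), 176 mm deep (y), 54 mm thick (z).

The beam spans the tops of two tables placed 1080 mm apart, resting at z = 759 mm.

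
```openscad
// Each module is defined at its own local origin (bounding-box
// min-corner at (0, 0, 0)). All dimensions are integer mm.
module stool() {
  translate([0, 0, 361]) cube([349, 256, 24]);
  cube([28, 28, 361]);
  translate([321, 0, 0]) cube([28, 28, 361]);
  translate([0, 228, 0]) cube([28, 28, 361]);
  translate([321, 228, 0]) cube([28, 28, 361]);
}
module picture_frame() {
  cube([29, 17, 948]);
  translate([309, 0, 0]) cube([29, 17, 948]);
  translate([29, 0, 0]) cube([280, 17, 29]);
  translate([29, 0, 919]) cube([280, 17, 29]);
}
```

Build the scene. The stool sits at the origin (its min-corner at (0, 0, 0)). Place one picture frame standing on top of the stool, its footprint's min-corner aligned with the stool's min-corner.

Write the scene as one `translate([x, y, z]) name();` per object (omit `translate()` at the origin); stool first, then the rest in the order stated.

stool();
translate([0, 0, 385]) picture_frame();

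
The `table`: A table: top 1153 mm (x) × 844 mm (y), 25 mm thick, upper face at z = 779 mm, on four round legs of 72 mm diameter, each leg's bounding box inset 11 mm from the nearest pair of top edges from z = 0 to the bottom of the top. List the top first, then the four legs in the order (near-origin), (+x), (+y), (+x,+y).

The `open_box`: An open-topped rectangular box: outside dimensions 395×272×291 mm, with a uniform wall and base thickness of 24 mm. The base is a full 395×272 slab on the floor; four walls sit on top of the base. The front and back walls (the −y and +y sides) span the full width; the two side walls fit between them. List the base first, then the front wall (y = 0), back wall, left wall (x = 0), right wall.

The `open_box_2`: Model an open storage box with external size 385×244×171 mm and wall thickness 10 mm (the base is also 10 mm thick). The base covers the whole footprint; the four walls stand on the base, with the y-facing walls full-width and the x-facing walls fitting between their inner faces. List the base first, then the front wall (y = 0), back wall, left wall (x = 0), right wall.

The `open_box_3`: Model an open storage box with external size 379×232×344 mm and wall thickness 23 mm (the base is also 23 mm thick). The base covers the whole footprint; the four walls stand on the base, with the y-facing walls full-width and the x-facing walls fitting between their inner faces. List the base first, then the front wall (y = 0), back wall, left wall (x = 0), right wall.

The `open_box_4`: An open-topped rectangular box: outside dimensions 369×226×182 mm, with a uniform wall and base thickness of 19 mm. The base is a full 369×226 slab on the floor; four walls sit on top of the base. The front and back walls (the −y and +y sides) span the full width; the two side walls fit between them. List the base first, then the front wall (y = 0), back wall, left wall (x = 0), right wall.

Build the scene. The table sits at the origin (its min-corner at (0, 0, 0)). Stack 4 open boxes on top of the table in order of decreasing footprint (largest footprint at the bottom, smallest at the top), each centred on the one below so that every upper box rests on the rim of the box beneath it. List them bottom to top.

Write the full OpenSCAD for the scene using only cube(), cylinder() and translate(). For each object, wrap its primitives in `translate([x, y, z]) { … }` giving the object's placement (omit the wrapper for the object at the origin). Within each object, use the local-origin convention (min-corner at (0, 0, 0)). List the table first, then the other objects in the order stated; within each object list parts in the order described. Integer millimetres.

translate([0, 0, 754]) cube([1153, 844, 25]);
translate([47, 47, 0]) cylinder(h = 754, r = 36);
translate([1106, 47, 0]) cylinder(h = 754, r = 36);
translate([47, 797, 0]) cylinder(h = 754, r = 36);
translate([1106, 797, 0]) cylinder(h = 754, r = 36);
translate([379, 286, 779]) {
  cube([395, 272, 24]);
  translate([0, 0, 24]) cube([395, 24, 267]);
  translate([0, 248, 24]) cube([395, 24, 267]);
  translate([0, 24, 24]) cube([24, 224, 267]);
  translate([371, 24, 24]) cube([24, 224, 267]);
}
translate([384, 300, 1070]) {
  cube([385, 244, 10]);
  translate([0, 0, 10]) cube([385, 10, 161]);
  translate([0, 234, 10]) cube([385, 10, 161]);
  translate([0, 10, 10]) cube([10, 224, 161]);
  translate([375, 10, 10]) cube([10, 224, 161]);
}
translate([387, 306, 1241]) {
  cube([379, 232, 23]);
  translate([0, 0, 23]) cube([379, 23, 321]);
  translate([0, 209, 23]) cube([379, 23, 321]);
  translate([0, 23, 23]) cube([23, 186, 321]);
  translate([356, 23, 23]) cube([23, 186, 321]);
}
translate([392, 309, 1585]) {
  cube([369, 226, 19]);
  translate([0, 0, 19]) cube([369, 19, 163]);
  translate([0, 207, 19]) cube([369, 19, 163]);
  translate([0, 19, 19]) cube([19, 188, 163]);
  translate([350, 19, 19]) cube([19, 188, 163]);
}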